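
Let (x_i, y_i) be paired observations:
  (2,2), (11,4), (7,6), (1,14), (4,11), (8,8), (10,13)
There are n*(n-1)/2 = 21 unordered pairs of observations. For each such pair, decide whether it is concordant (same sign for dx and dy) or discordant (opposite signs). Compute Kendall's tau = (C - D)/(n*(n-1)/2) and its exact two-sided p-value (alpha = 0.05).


Step 1: Enumerate the 21 unordered pairs (i,j) with i<j and classify each by sign(x_j-x_i) * sign(y_j-y_i).
  (1,2):dx=+9,dy=+2->C; (1,3):dx=+5,dy=+4->C; (1,4):dx=-1,dy=+12->D; (1,5):dx=+2,dy=+9->C
  (1,6):dx=+6,dy=+6->C; (1,7):dx=+8,dy=+11->C; (2,3):dx=-4,dy=+2->D; (2,4):dx=-10,dy=+10->D
  (2,5):dx=-7,dy=+7->D; (2,6):dx=-3,dy=+4->D; (2,7):dx=-1,dy=+9->D; (3,4):dx=-6,dy=+8->D
  (3,5):dx=-3,dy=+5->D; (3,6):dx=+1,dy=+2->C; (3,7):dx=+3,dy=+7->C; (4,5):dx=+3,dy=-3->D
  (4,6):dx=+7,dy=-6->D; (4,7):dx=+9,dy=-1->D; (5,6):dx=+4,dy=-3->D; (5,7):dx=+6,dy=+2->C
  (6,7):dx=+2,dy=+5->C
Step 2: C = 9, D = 12, total pairs = 21.
Step 3: tau = (C - D)/(n(n-1)/2) = (9 - 12)/21 = -0.142857.
Step 4: Exact two-sided p-value (enumerate n! = 5040 permutations of y under H0): p = 0.772619.
Step 5: alpha = 0.05. fail to reject H0.

tau_b = -0.1429 (C=9, D=12), p = 0.772619, fail to reject H0.


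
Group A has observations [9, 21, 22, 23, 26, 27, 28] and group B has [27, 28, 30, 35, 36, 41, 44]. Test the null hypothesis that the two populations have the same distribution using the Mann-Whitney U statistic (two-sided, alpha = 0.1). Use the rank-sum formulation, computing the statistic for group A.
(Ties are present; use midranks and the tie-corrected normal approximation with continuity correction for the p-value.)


Step 1: Combine and sort all 14 observations; assign midranks.
sorted (value, group): (9,X), (21,X), (22,X), (23,X), (26,X), (27,X), (27,Y), (28,X), (28,Y), (30,Y), (35,Y), (36,Y), (41,Y), (44,Y)
ranks: 9->1, 21->2, 22->3, 23->4, 26->5, 27->6.5, 27->6.5, 28->8.5, 28->8.5, 30->10, 35->11, 36->12, 41->13, 44->14
Step 2: Rank sum for X: R1 = 1 + 2 + 3 + 4 + 5 + 6.5 + 8.5 = 30.
Step 3: U_X = R1 - n1(n1+1)/2 = 30 - 7*8/2 = 30 - 28 = 2.
       U_Y = n1*n2 - U_X = 49 - 2 = 47.
Step 4: Ties are present, so use the tie-corrected normal approximation (with continuity correction) for the p-value.
Step 5: p-value = 0.004844; compare to alpha = 0.1. reject H0.

U_X = 2, p = 0.004844, reject H0 at alpha = 0.1.


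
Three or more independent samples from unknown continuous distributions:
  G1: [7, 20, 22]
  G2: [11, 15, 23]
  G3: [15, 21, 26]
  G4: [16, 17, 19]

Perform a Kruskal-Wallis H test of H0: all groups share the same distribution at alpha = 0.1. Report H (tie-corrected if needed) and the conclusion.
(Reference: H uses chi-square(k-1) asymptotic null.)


Step 1: Combine all N = 12 observations and assign midranks.
sorted (value, group, rank): (7,G1,1), (11,G2,2), (15,G2,3.5), (15,G3,3.5), (16,G4,5), (17,G4,6), (19,G4,7), (20,G1,8), (21,G3,9), (22,G1,10), (23,G2,11), (26,G3,12)
Step 2: Sum ranks within each group.
R_1 = 19 (n_1 = 3)
R_2 = 16.5 (n_2 = 3)
R_3 = 24.5 (n_3 = 3)
R_4 = 18 (n_4 = 3)
Step 3: H = 12/(N(N+1)) * sum(R_i^2/n_i) - 3(N+1)
     = 12/(12*13) * (19^2/3 + 16.5^2/3 + 24.5^2/3 + 18^2/3) - 3*13
     = 0.076923 * 519.167 - 39
     = 0.935897.
Step 4: Ties present; correction factor C = 1 - 6/(12^3 - 12) = 0.996503. Corrected H = 0.935897 / 0.996503 = 0.939181.
Step 5: Under H0, H ~ chi^2(3); p-value = 0.815964.
Step 6: alpha = 0.1. fail to reject H0.

H = 0.9392, df = 3, p = 0.815964, fail to reject H0.


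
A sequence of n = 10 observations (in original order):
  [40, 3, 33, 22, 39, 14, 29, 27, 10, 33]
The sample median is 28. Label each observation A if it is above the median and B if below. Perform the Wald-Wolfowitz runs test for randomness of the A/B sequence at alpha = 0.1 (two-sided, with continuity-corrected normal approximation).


Step 1: Compute median = 28; label A = above, B = below.
Labels in order: ABABABABBA  (n_A = 5, n_B = 5)
Step 2: Count runs R = 9.
Step 3: Under H0 (random ordering), E[R] = 2*n_A*n_B/(n_A+n_B) + 1 = 2*5*5/10 + 1 = 6.0000.
        Var[R] = 2*n_A*n_B*(2*n_A*n_B - n_A - n_B) / ((n_A+n_B)^2 * (n_A+n_B-1)) = 2000/900 = 2.2222.
        SD[R] = 1.4907.
Step 4: Continuity-corrected z = (R - 0.5 - E[R]) / SD[R] = (9 - 0.5 - 6.0000) / 1.4907 = 1.6771.
Step 5: Two-sided p-value via normal approximation = 2*(1 - Phi(|z|)) = 0.093533.
Step 6: alpha = 0.1. reject H0.

R = 9, z = 1.6771, p = 0.093533, reject H0.


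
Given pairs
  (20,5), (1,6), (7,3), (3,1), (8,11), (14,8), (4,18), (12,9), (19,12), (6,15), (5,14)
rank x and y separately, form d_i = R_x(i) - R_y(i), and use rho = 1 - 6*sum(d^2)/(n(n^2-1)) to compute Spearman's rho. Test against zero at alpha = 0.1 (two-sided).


Step 1: Rank x and y separately (midranks; no ties here).
rank(x): 20->11, 1->1, 7->6, 3->2, 8->7, 14->9, 4->3, 12->8, 19->10, 6->5, 5->4
rank(y): 5->3, 6->4, 3->2, 1->1, 11->7, 8->5, 18->11, 9->6, 12->8, 15->10, 14->9
Step 2: d_i = R_x(i) - R_y(i); compute d_i^2.
  (11-3)^2=64, (1-4)^2=9, (6-2)^2=16, (2-1)^2=1, (7-7)^2=0, (9-5)^2=16, (3-11)^2=64, (8-6)^2=4, (10-8)^2=4, (5-10)^2=25, (4-9)^2=25
sum(d^2) = 228.
Step 3: rho = 1 - 6*228 / (11*(11^2 - 1)) = 1 - 1368/1320 = -0.036364.
Step 4: Under H0, t = rho * sqrt((n-2)/(1-rho^2)) = -0.1092 ~ t(9).
Step 5: Two-sided p-value from the t-distribution with 9 df = 0.915468.
Step 6: alpha = 0.1. fail to reject H0.

rho = -0.0364, p = 0.915468, fail to reject H0 at alpha = 0.1.


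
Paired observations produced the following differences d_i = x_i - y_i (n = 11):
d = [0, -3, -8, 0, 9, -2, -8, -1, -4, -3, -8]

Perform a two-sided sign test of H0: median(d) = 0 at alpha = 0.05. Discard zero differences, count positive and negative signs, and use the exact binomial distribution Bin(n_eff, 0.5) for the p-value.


Step 1: Discard zero differences. Original n = 11; n_eff = number of nonzero differences = 9.
Nonzero differences (with sign): -3, -8, +9, -2, -8, -1, -4, -3, -8
Step 2: Count signs: positive = 1, negative = 8.
Step 3: Under H0: P(positive) = 0.5, so the number of positives S ~ Bin(9, 0.5).
Step 4: Two-sided exact p-value = sum of Bin(9,0.5) probabilities at or below the observed probability = 0.039062.
Step 5: alpha = 0.05. reject H0.

n_eff = 9, pos = 1, neg = 8, p = 0.039062, reject H0.


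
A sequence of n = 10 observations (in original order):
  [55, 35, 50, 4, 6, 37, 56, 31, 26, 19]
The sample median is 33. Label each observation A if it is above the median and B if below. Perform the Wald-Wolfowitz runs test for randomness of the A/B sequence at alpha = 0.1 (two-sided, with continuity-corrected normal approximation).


Step 1: Compute median = 33; label A = above, B = below.
Labels in order: AAABBAABBB  (n_A = 5, n_B = 5)
Step 2: Count runs R = 4.
Step 3: Under H0 (random ordering), E[R] = 2*n_A*n_B/(n_A+n_B) + 1 = 2*5*5/10 + 1 = 6.0000.
        Var[R] = 2*n_A*n_B*(2*n_A*n_B - n_A - n_B) / ((n_A+n_B)^2 * (n_A+n_B-1)) = 2000/900 = 2.2222.
        SD[R] = 1.4907.
Step 4: Continuity-corrected z = (R + 0.5 - E[R]) / SD[R] = (4 + 0.5 - 6.0000) / 1.4907 = -1.0062.
Step 5: Two-sided p-value via normal approximation = 2*(1 - Phi(|z|)) = 0.314305.
Step 6: alpha = 0.1. fail to reject H0.

R = 4, z = -1.0062, p = 0.314305, fail to reject H0.


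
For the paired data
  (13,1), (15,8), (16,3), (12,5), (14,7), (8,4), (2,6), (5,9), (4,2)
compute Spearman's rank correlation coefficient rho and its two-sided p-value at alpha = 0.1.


Step 1: Rank x and y separately (midranks; no ties here).
rank(x): 13->6, 15->8, 16->9, 12->5, 14->7, 8->4, 2->1, 5->3, 4->2
rank(y): 1->1, 8->8, 3->3, 5->5, 7->7, 4->4, 6->6, 9->9, 2->2
Step 2: d_i = R_x(i) - R_y(i); compute d_i^2.
  (6-1)^2=25, (8-8)^2=0, (9-3)^2=36, (5-5)^2=0, (7-7)^2=0, (4-4)^2=0, (1-6)^2=25, (3-9)^2=36, (2-2)^2=0
sum(d^2) = 122.
Step 3: rho = 1 - 6*122 / (9*(9^2 - 1)) = 1 - 732/720 = -0.016667.
Step 4: Under H0, t = rho * sqrt((n-2)/(1-rho^2)) = -0.0441 ~ t(7).
Step 5: Two-sided p-value from the t-distribution with 7 df = 0.966055.
Step 6: alpha = 0.1. fail to reject H0.

rho = -0.0167, p = 0.966055, fail to reject H0 at alpha = 0.1.


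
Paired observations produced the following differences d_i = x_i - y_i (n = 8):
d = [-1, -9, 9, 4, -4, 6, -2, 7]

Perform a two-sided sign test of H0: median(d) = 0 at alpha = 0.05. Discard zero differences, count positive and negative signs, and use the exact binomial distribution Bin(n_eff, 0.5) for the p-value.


Step 1: Discard zero differences. Original n = 8; n_eff = number of nonzero differences = 8.
Nonzero differences (with sign): -1, -9, +9, +4, -4, +6, -2, +7
Step 2: Count signs: positive = 4, negative = 4.
Step 3: Under H0: P(positive) = 0.5, so the number of positives S ~ Bin(8, 0.5).
Step 4: Two-sided exact p-value = sum of Bin(8,0.5) probabilities at or below the observed probability = 1.000000.
Step 5: alpha = 0.05. fail to reject H0.

n_eff = 8, pos = 4, neg = 4, p = 1.000000, fail to reject H0.


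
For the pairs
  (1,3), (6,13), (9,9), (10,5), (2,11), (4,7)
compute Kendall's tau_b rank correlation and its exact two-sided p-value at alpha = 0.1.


Step 1: Enumerate the 15 unordered pairs (i,j) with i<j and classify each by sign(x_j-x_i) * sign(y_j-y_i).
  (1,2):dx=+5,dy=+10->C; (1,3):dx=+8,dy=+6->C; (1,4):dx=+9,dy=+2->C; (1,5):dx=+1,dy=+8->C
  (1,6):dx=+3,dy=+4->C; (2,3):dx=+3,dy=-4->D; (2,4):dx=+4,dy=-8->D; (2,5):dx=-4,dy=-2->C
  (2,6):dx=-2,dy=-6->C; (3,4):dx=+1,dy=-4->D; (3,5):dx=-7,dy=+2->D; (3,6):dx=-5,dy=-2->C
  (4,5):dx=-8,dy=+6->D; (4,6):dx=-6,dy=+2->D; (5,6):dx=+2,dy=-4->D
Step 2: C = 8, D = 7, total pairs = 15.
Step 3: tau = (C - D)/(n(n-1)/2) = (8 - 7)/15 = 0.066667.
Step 4: Exact two-sided p-value (enumerate n! = 720 permutations of y under H0): p = 1.000000.
Step 5: alpha = 0.1. fail to reject H0.

tau_b = 0.0667 (C=8, D=7), p = 1.000000, fail to reject H0.


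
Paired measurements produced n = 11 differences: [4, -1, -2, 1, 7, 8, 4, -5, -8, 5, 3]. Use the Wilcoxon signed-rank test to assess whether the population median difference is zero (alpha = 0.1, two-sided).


Step 1: Drop any zero differences (none here) and take |d_i|.
|d| = [4, 1, 2, 1, 7, 8, 4, 5, 8, 5, 3]
Step 2: Midrank |d_i| (ties get averaged ranks).
ranks: |4|->5.5, |1|->1.5, |2|->3, |1|->1.5, |7|->9, |8|->10.5, |4|->5.5, |5|->7.5, |8|->10.5, |5|->7.5, |3|->4
Step 3: Attach original signs; sum ranks with positive sign and with negative sign.
W+ = 5.5 + 1.5 + 9 + 10.5 + 5.5 + 7.5 + 4 = 43.5
W- = 1.5 + 3 + 7.5 + 10.5 = 22.5
(Check: W+ + W- = 66 should equal n(n+1)/2 = 66.)
Step 4: Test statistic W = min(W+, W-) = 22.5.
Step 5: Ties in |d|, so use the tie-corrected normal approximation.
        E[W] = n(n+1)/4 = 11*12/4 = 33.
        Tie groups: |d|=1 (t=2), |d|=4 (t=2), |d|=5 (t=2), |d|=8 (t=2); sum(t^3 - t) = 24.
        Var[W] = n(n+1)(2n+1)/24 - sum(t^3-t)/48 = 3036/24 - 24/48 = 126.
        z = (W - E[W]) / sqrt(Var[W]) = (22.5 - 33) / 11.2250 = -0.9354.
        Two-sided p = 2*Phi(z) = 0.349575.
Step 6: alpha = 0.1. fail to reject H0.

W+ = 43.5, W- = 22.5, W = min = 22.5, p = 0.349575, fail to reject H0.


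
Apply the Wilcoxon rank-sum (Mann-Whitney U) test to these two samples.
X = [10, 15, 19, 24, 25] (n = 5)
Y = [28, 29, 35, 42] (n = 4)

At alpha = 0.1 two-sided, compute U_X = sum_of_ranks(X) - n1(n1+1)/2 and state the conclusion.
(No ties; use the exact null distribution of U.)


Step 1: Combine and sort all 9 observations; assign midranks.
sorted (value, group): (10,X), (15,X), (19,X), (24,X), (25,X), (28,Y), (29,Y), (35,Y), (42,Y)
ranks: 10->1, 15->2, 19->3, 24->4, 25->5, 28->6, 29->7, 35->8, 42->9
Step 2: Rank sum for X: R1 = 1 + 2 + 3 + 4 + 5 = 15.
Step 3: U_X = R1 - n1(n1+1)/2 = 15 - 5*6/2 = 15 - 15 = 0.
       U_Y = n1*n2 - U_X = 20 - 0 = 20.
Step 4: No ties, so the exact null distribution of U (based on enumerating the C(9,5) = 126 equally likely rank assignments) gives the two-sided p-value.
Step 5: p-value = 0.015873; compare to alpha = 0.1. reject H0.

U_X = 0, p = 0.015873, reject H0 at alpha = 0.1.


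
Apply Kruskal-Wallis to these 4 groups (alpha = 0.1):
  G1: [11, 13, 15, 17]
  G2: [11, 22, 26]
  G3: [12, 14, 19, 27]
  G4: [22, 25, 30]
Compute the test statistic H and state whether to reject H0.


Step 1: Combine all N = 14 observations and assign midranks.
sorted (value, group, rank): (11,G1,1.5), (11,G2,1.5), (12,G3,3), (13,G1,4), (14,G3,5), (15,G1,6), (17,G1,7), (19,G3,8), (22,G2,9.5), (22,G4,9.5), (25,G4,11), (26,G2,12), (27,G3,13), (30,G4,14)
Step 2: Sum ranks within each group.
R_1 = 18.5 (n_1 = 4)
R_2 = 23 (n_2 = 3)
R_3 = 29 (n_3 = 4)
R_4 = 34.5 (n_4 = 3)
Step 3: H = 12/(N(N+1)) * sum(R_i^2/n_i) - 3(N+1)
     = 12/(14*15) * (18.5^2/4 + 23^2/3 + 29^2/4 + 34.5^2/3) - 3*15
     = 0.057143 * 868.896 - 45
     = 4.651190.
Step 4: Ties present; correction factor C = 1 - 12/(14^3 - 14) = 0.995604. Corrected H = 4.651190 / 0.995604 = 4.671726.
Step 5: Under H0, H ~ chi^2(3); p-value = 0.197475.
Step 6: alpha = 0.1. fail to reject H0.

H = 4.6717, df = 3, p = 0.197475, fail to reject H0.


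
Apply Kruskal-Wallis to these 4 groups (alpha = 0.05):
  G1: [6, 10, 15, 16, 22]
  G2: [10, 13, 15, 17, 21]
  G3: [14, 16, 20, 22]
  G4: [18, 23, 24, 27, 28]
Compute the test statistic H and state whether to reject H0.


Step 1: Combine all N = 19 observations and assign midranks.
sorted (value, group, rank): (6,G1,1), (10,G1,2.5), (10,G2,2.5), (13,G2,4), (14,G3,5), (15,G1,6.5), (15,G2,6.5), (16,G1,8.5), (16,G3,8.5), (17,G2,10), (18,G4,11), (20,G3,12), (21,G2,13), (22,G1,14.5), (22,G3,14.5), (23,G4,16), (24,G4,17), (27,G4,18), (28,G4,19)
Step 2: Sum ranks within each group.
R_1 = 33 (n_1 = 5)
R_2 = 36 (n_2 = 5)
R_3 = 40 (n_3 = 4)
R_4 = 81 (n_4 = 5)
Step 3: H = 12/(N(N+1)) * sum(R_i^2/n_i) - 3(N+1)
     = 12/(19*20) * (33^2/5 + 36^2/5 + 40^2/4 + 81^2/5) - 3*20
     = 0.031579 * 2189.2 - 60
     = 9.132632.
Step 4: Ties present; correction factor C = 1 - 24/(19^3 - 19) = 0.996491. Corrected H = 9.132632 / 0.996491 = 9.164789.
Step 5: Under H0, H ~ chi^2(3); p-value = 0.027178.
Step 6: alpha = 0.05. reject H0.

H = 9.1648, df = 3, p = 0.027178, reject H0.


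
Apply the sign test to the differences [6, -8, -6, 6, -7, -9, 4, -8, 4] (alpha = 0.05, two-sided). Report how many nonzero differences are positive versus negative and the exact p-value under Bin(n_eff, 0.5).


Step 1: Discard zero differences. Original n = 9; n_eff = number of nonzero differences = 9.
Nonzero differences (with sign): +6, -8, -6, +6, -7, -9, +4, -8, +4
Step 2: Count signs: positive = 4, negative = 5.
Step 3: Under H0: P(positive) = 0.5, so the number of positives S ~ Bin(9, 0.5).
Step 4: Two-sided exact p-value = sum of Bin(9,0.5) probabilities at or below the observed probability = 1.000000.
Step 5: alpha = 0.05. fail to reject H0.

n_eff = 9, pos = 4, neg = 5, p = 1.000000, fail to reject H0.


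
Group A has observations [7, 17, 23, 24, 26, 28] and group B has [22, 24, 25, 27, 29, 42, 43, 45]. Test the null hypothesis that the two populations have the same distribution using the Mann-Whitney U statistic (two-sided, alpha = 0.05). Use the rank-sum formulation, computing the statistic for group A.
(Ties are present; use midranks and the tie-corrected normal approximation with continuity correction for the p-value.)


Step 1: Combine and sort all 14 observations; assign midranks.
sorted (value, group): (7,X), (17,X), (22,Y), (23,X), (24,X), (24,Y), (25,Y), (26,X), (27,Y), (28,X), (29,Y), (42,Y), (43,Y), (45,Y)
ranks: 7->1, 17->2, 22->3, 23->4, 24->5.5, 24->5.5, 25->7, 26->8, 27->9, 28->10, 29->11, 42->12, 43->13, 45->14
Step 2: Rank sum for X: R1 = 1 + 2 + 4 + 5.5 + 8 + 10 = 30.5.
Step 3: U_X = R1 - n1(n1+1)/2 = 30.5 - 6*7/2 = 30.5 - 21 = 9.5.
       U_Y = n1*n2 - U_X = 48 - 9.5 = 38.5.
Step 4: Ties are present, so use the tie-corrected normal approximation (with continuity correction) for the p-value.
Step 5: p-value = 0.070392; compare to alpha = 0.05. fail to reject H0.

U_X = 9.5, p = 0.070392, fail to reject H0 at alpha = 0.05.


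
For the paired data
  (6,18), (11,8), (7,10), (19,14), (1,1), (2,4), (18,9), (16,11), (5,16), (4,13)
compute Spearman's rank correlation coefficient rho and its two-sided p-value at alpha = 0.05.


Step 1: Rank x and y separately (midranks; no ties here).
rank(x): 6->5, 11->7, 7->6, 19->10, 1->1, 2->2, 18->9, 16->8, 5->4, 4->3
rank(y): 18->10, 8->3, 10->5, 14->8, 1->1, 4->2, 9->4, 11->6, 16->9, 13->7
Step 2: d_i = R_x(i) - R_y(i); compute d_i^2.
  (5-10)^2=25, (7-3)^2=16, (6-5)^2=1, (10-8)^2=4, (1-1)^2=0, (2-2)^2=0, (9-4)^2=25, (8-6)^2=4, (4-9)^2=25, (3-7)^2=16
sum(d^2) = 116.
Step 3: rho = 1 - 6*116 / (10*(10^2 - 1)) = 1 - 696/990 = 0.296970.
Step 4: Under H0, t = rho * sqrt((n-2)/(1-rho^2)) = 0.8796 ~ t(8).
Step 5: Two-sided p-value from the t-distribution with 8 df = 0.404702.
Step 6: alpha = 0.05. fail to reject H0.

rho = 0.2970, p = 0.404702, fail to reject H0 at alpha = 0.05.


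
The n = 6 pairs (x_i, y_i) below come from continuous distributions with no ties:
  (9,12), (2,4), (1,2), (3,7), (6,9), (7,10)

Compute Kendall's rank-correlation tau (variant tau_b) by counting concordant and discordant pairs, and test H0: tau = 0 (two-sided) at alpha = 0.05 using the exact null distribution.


Step 1: Enumerate the 15 unordered pairs (i,j) with i<j and classify each by sign(x_j-x_i) * sign(y_j-y_i).
  (1,2):dx=-7,dy=-8->C; (1,3):dx=-8,dy=-10->C; (1,4):dx=-6,dy=-5->C; (1,5):dx=-3,dy=-3->C
  (1,6):dx=-2,dy=-2->C; (2,3):dx=-1,dy=-2->C; (2,4):dx=+1,dy=+3->C; (2,5):dx=+4,dy=+5->C
  (2,6):dx=+5,dy=+6->C; (3,4):dx=+2,dy=+5->C; (3,5):dx=+5,dy=+7->C; (3,6):dx=+6,dy=+8->C
  (4,5):dx=+3,dy=+2->C; (4,6):dx=+4,dy=+3->C; (5,6):dx=+1,dy=+1->C
Step 2: C = 15, D = 0, total pairs = 15.
Step 3: tau = (C - D)/(n(n-1)/2) = (15 - 0)/15 = 1.000000.
Step 4: Exact two-sided p-value (enumerate n! = 720 permutations of y under H0): p = 0.002778.
Step 5: alpha = 0.05. reject H0.

tau_b = 1.0000 (C=15, D=0), p = 0.002778, reject H0.


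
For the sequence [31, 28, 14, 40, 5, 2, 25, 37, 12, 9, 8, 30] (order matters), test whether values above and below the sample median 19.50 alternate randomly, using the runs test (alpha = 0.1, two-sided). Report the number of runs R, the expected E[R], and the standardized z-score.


Step 1: Compute median = 19.50; label A = above, B = below.
Labels in order: AABABBAABBBA  (n_A = 6, n_B = 6)
Step 2: Count runs R = 7.
Step 3: Under H0 (random ordering), E[R] = 2*n_A*n_B/(n_A+n_B) + 1 = 2*6*6/12 + 1 = 7.0000.
        Var[R] = 2*n_A*n_B*(2*n_A*n_B - n_A - n_B) / ((n_A+n_B)^2 * (n_A+n_B-1)) = 4320/1584 = 2.7273.
        SD[R] = 1.6514.
Step 4: R = E[R], so z = 0 with no continuity correction.
Step 5: Two-sided p-value via normal approximation = 2*(1 - Phi(|z|)) = 1.000000.
Step 6: alpha = 0.1. fail to reject H0.

R = 7, z = 0.0000, p = 1.000000, fail to reject H0.


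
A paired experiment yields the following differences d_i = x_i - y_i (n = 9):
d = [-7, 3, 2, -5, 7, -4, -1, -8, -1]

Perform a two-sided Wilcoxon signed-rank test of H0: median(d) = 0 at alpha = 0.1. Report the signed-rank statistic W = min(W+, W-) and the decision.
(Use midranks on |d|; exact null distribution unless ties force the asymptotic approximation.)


Step 1: Drop any zero differences (none here) and take |d_i|.
|d| = [7, 3, 2, 5, 7, 4, 1, 8, 1]
Step 2: Midrank |d_i| (ties get averaged ranks).
ranks: |7|->7.5, |3|->4, |2|->3, |5|->6, |7|->7.5, |4|->5, |1|->1.5, |8|->9, |1|->1.5
Step 3: Attach original signs; sum ranks with positive sign and with negative sign.
W+ = 4 + 3 + 7.5 = 14.5
W- = 7.5 + 6 + 5 + 1.5 + 9 + 1.5 = 30.5
(Check: W+ + W- = 45 should equal n(n+1)/2 = 45.)
Step 4: Test statistic W = min(W+, W-) = 14.5.
Step 5: Ties in |d|, so use the tie-corrected normal approximation.
        E[W] = n(n+1)/4 = 9*10/4 = 22.5.
        Tie groups: |d|=1 (t=2), |d|=7 (t=2); sum(t^3 - t) = 12.
        Var[W] = n(n+1)(2n+1)/24 - sum(t^3-t)/48 = 1710/24 - 12/48 = 71.
        z = (W - E[W]) / sqrt(Var[W]) = (14.5 - 22.5) / 8.4261 = -0.9494.
        Two-sided p = 2*Phi(z) = 0.342404.
Step 6: alpha = 0.1. fail to reject H0.

W+ = 14.5, W- = 30.5, W = min = 14.5, p = 0.342404, fail to reject H0.


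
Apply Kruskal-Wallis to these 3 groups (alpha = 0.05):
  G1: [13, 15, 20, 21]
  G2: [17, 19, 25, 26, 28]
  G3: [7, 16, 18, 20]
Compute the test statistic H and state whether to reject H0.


Step 1: Combine all N = 13 observations and assign midranks.
sorted (value, group, rank): (7,G3,1), (13,G1,2), (15,G1,3), (16,G3,4), (17,G2,5), (18,G3,6), (19,G2,7), (20,G1,8.5), (20,G3,8.5), (21,G1,10), (25,G2,11), (26,G2,12), (28,G2,13)
Step 2: Sum ranks within each group.
R_1 = 23.5 (n_1 = 4)
R_2 = 48 (n_2 = 5)
R_3 = 19.5 (n_3 = 4)
Step 3: H = 12/(N(N+1)) * sum(R_i^2/n_i) - 3(N+1)
     = 12/(13*14) * (23.5^2/4 + 48^2/5 + 19.5^2/4) - 3*14
     = 0.065934 * 693.925 - 42
     = 3.753297.
Step 4: Ties present; correction factor C = 1 - 6/(13^3 - 13) = 0.997253. Corrected H = 3.753297 / 0.997253 = 3.763636.
Step 5: Under H0, H ~ chi^2(2); p-value = 0.152313.
Step 6: alpha = 0.05. fail to reject H0.

H = 3.7636, df = 2, p = 0.152313, fail to reject H0.


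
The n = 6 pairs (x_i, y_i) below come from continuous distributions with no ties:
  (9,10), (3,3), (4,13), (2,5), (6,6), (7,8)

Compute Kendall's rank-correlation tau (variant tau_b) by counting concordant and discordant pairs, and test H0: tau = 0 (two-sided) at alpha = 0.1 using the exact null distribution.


Step 1: Enumerate the 15 unordered pairs (i,j) with i<j and classify each by sign(x_j-x_i) * sign(y_j-y_i).
  (1,2):dx=-6,dy=-7->C; (1,3):dx=-5,dy=+3->D; (1,4):dx=-7,dy=-5->C; (1,5):dx=-3,dy=-4->C
  (1,6):dx=-2,dy=-2->C; (2,3):dx=+1,dy=+10->C; (2,4):dx=-1,dy=+2->D; (2,5):dx=+3,dy=+3->C
  (2,6):dx=+4,dy=+5->C; (3,4):dx=-2,dy=-8->C; (3,5):dx=+2,dy=-7->D; (3,6):dx=+3,dy=-5->D
  (4,5):dx=+4,dy=+1->C; (4,6):dx=+5,dy=+3->C; (5,6):dx=+1,dy=+2->C
Step 2: C = 11, D = 4, total pairs = 15.
Step 3: tau = (C - D)/(n(n-1)/2) = (11 - 4)/15 = 0.466667.
Step 4: Exact two-sided p-value (enumerate n! = 720 permutations of y under H0): p = 0.272222.
Step 5: alpha = 0.1. fail to reject H0.

tau_b = 0.4667 (C=11, D=4), p = 0.272222, fail to reject H0.


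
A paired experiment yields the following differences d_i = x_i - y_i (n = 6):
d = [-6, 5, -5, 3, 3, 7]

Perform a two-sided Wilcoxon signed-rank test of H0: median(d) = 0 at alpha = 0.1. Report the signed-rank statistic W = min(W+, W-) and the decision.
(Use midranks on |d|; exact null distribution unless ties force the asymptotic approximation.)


Step 1: Drop any zero differences (none here) and take |d_i|.
|d| = [6, 5, 5, 3, 3, 7]
Step 2: Midrank |d_i| (ties get averaged ranks).
ranks: |6|->5, |5|->3.5, |5|->3.5, |3|->1.5, |3|->1.5, |7|->6
Step 3: Attach original signs; sum ranks with positive sign and with negative sign.
W+ = 3.5 + 1.5 + 1.5 + 6 = 12.5
W- = 5 + 3.5 = 8.5
(Check: W+ + W- = 21 should equal n(n+1)/2 = 21.)
Step 4: Test statistic W = min(W+, W-) = 8.5.
Step 5: Ties in |d|, so use the tie-corrected normal approximation.
        E[W] = n(n+1)/4 = 6*7/4 = 10.5.
        Tie groups: |d|=3 (t=2), |d|=5 (t=2); sum(t^3 - t) = 12.
        Var[W] = n(n+1)(2n+1)/24 - sum(t^3-t)/48 = 546/24 - 12/48 = 22.5.
        z = (W - E[W]) / sqrt(Var[W]) = (8.5 - 10.5) / 4.7434 = -0.4216.
        Two-sided p = 2*Phi(z) = 0.673290.
Step 6: alpha = 0.1. fail to reject H0.

W+ = 12.5, W- = 8.5, W = min = 8.5, p = 0.673290, fail to reject H0.


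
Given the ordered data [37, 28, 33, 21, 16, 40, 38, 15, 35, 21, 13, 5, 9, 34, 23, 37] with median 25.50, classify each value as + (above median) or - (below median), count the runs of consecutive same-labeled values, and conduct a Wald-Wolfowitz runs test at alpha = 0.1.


Step 1: Compute median = 25.50; label A = above, B = below.
Labels in order: AAABBAABABBBBABA  (n_A = 8, n_B = 8)
Step 2: Count runs R = 9.
Step 3: Under H0 (random ordering), E[R] = 2*n_A*n_B/(n_A+n_B) + 1 = 2*8*8/16 + 1 = 9.0000.
        Var[R] = 2*n_A*n_B*(2*n_A*n_B - n_A - n_B) / ((n_A+n_B)^2 * (n_A+n_B-1)) = 14336/3840 = 3.7333.
        SD[R] = 1.9322.
Step 4: R = E[R], so z = 0 with no continuity correction.
Step 5: Two-sided p-value via normal approximation = 2*(1 - Phi(|z|)) = 1.000000.
Step 6: alpha = 0.1. fail to reject H0.

R = 9, z = 0.0000, p = 1.000000, fail to reject H0.


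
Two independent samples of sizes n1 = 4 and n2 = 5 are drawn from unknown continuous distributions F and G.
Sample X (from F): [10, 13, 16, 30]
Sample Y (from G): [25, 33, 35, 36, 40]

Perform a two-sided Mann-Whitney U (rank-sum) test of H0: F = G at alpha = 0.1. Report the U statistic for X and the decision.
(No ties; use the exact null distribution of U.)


Step 1: Combine and sort all 9 observations; assign midranks.
sorted (value, group): (10,X), (13,X), (16,X), (25,Y), (30,X), (33,Y), (35,Y), (36,Y), (40,Y)
ranks: 10->1, 13->2, 16->3, 25->4, 30->5, 33->6, 35->7, 36->8, 40->9
Step 2: Rank sum for X: R1 = 1 + 2 + 3 + 5 = 11.
Step 3: U_X = R1 - n1(n1+1)/2 = 11 - 4*5/2 = 11 - 10 = 1.
       U_Y = n1*n2 - U_X = 20 - 1 = 19.
Step 4: No ties, so the exact null distribution of U (based on enumerating the C(9,4) = 126 equally likely rank assignments) gives the two-sided p-value.
Step 5: p-value = 0.031746; compare to alpha = 0.1. reject H0.

U_X = 1, p = 0.031746, reject H0 at alpha = 0.1.


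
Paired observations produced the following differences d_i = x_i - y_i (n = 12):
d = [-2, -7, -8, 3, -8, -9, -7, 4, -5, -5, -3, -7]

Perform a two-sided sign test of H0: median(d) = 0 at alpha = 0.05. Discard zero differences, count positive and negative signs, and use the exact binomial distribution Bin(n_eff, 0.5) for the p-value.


Step 1: Discard zero differences. Original n = 12; n_eff = number of nonzero differences = 12.
Nonzero differences (with sign): -2, -7, -8, +3, -8, -9, -7, +4, -5, -5, -3, -7
Step 2: Count signs: positive = 2, negative = 10.
Step 3: Under H0: P(positive) = 0.5, so the number of positives S ~ Bin(12, 0.5).
Step 4: Two-sided exact p-value = sum of Bin(12,0.5) probabilities at or below the observed probability = 0.038574.
Step 5: alpha = 0.05. reject H0.

n_eff = 12, pos = 2, neg = 10, p = 0.038574, reject H0.


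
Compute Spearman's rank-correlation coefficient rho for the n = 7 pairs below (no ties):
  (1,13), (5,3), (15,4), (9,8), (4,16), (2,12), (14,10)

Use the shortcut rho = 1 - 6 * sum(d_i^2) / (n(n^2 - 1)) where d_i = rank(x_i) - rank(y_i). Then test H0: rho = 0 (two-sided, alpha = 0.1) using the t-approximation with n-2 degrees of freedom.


Step 1: Rank x and y separately (midranks; no ties here).
rank(x): 1->1, 5->4, 15->7, 9->5, 4->3, 2->2, 14->6
rank(y): 13->6, 3->1, 4->2, 8->3, 16->7, 12->5, 10->4
Step 2: d_i = R_x(i) - R_y(i); compute d_i^2.
  (1-6)^2=25, (4-1)^2=9, (7-2)^2=25, (5-3)^2=4, (3-7)^2=16, (2-5)^2=9, (6-4)^2=4
sum(d^2) = 92.
Step 3: rho = 1 - 6*92 / (7*(7^2 - 1)) = 1 - 552/336 = -0.642857.
Step 4: Under H0, t = rho * sqrt((n-2)/(1-rho^2)) = -1.8766 ~ t(5).
Step 5: Two-sided p-value from the t-distribution with 5 df = 0.119392.
Step 6: alpha = 0.1. fail to reject H0.

rho = -0.6429, p = 0.119392, fail to reject H0 at alpha = 0.1.


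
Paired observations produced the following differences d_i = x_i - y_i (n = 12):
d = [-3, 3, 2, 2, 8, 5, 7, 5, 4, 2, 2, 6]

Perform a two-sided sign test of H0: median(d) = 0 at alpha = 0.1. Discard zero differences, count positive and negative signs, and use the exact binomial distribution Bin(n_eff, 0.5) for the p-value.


Step 1: Discard zero differences. Original n = 12; n_eff = number of nonzero differences = 12.
Nonzero differences (with sign): -3, +3, +2, +2, +8, +5, +7, +5, +4, +2, +2, +6
Step 2: Count signs: positive = 11, negative = 1.
Step 3: Under H0: P(positive) = 0.5, so the number of positives S ~ Bin(12, 0.5).
Step 4: Two-sided exact p-value = sum of Bin(12,0.5) probabilities at or below the observed probability = 0.006348.
Step 5: alpha = 0.1. reject H0.

n_eff = 12, pos = 11, neg = 1, p = 0.006348, reject H0.


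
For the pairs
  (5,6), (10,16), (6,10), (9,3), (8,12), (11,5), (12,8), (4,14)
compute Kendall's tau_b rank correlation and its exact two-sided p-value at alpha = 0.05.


Step 1: Enumerate the 28 unordered pairs (i,j) with i<j and classify each by sign(x_j-x_i) * sign(y_j-y_i).
  (1,2):dx=+5,dy=+10->C; (1,3):dx=+1,dy=+4->C; (1,4):dx=+4,dy=-3->D; (1,5):dx=+3,dy=+6->C
  (1,6):dx=+6,dy=-1->D; (1,7):dx=+7,dy=+2->C; (1,8):dx=-1,dy=+8->D; (2,3):dx=-4,dy=-6->C
  (2,4):dx=-1,dy=-13->C; (2,5):dx=-2,dy=-4->C; (2,6):dx=+1,dy=-11->D; (2,7):dx=+2,dy=-8->D
  (2,8):dx=-6,dy=-2->C; (3,4):dx=+3,dy=-7->D; (3,5):dx=+2,dy=+2->C; (3,6):dx=+5,dy=-5->D
  (3,7):dx=+6,dy=-2->D; (3,8):dx=-2,dy=+4->D; (4,5):dx=-1,dy=+9->D; (4,6):dx=+2,dy=+2->C
  (4,7):dx=+3,dy=+5->C; (4,8):dx=-5,dy=+11->D; (5,6):dx=+3,dy=-7->D; (5,7):dx=+4,dy=-4->D
  (5,8):dx=-4,dy=+2->D; (6,7):dx=+1,dy=+3->C; (6,8):dx=-7,dy=+9->D; (7,8):dx=-8,dy=+6->D
Step 2: C = 12, D = 16, total pairs = 28.
Step 3: tau = (C - D)/(n(n-1)/2) = (12 - 16)/28 = -0.142857.
Step 4: Exact two-sided p-value (enumerate n! = 40320 permutations of y under H0): p = 0.719544.
Step 5: alpha = 0.05. fail to reject H0.

tau_b = -0.1429 (C=12, D=16), p = 0.719544, fail to reject H0.


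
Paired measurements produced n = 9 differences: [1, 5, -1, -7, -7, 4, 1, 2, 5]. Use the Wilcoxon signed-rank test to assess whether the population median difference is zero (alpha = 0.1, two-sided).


Step 1: Drop any zero differences (none here) and take |d_i|.
|d| = [1, 5, 1, 7, 7, 4, 1, 2, 5]
Step 2: Midrank |d_i| (ties get averaged ranks).
ranks: |1|->2, |5|->6.5, |1|->2, |7|->8.5, |7|->8.5, |4|->5, |1|->2, |2|->4, |5|->6.5
Step 3: Attach original signs; sum ranks with positive sign and with negative sign.
W+ = 2 + 6.5 + 5 + 2 + 4 + 6.5 = 26
W- = 2 + 8.5 + 8.5 = 19
(Check: W+ + W- = 45 should equal n(n+1)/2 = 45.)
Step 4: Test statistic W = min(W+, W-) = 19.
Step 5: Ties in |d|, so use the tie-corrected normal approximation.
        E[W] = n(n+1)/4 = 9*10/4 = 22.5.
        Tie groups: |d|=1 (t=3), |d|=5 (t=2), |d|=7 (t=2); sum(t^3 - t) = 36.
        Var[W] = n(n+1)(2n+1)/24 - sum(t^3-t)/48 = 1710/24 - 36/48 = 70.5.
        z = (W - E[W]) / sqrt(Var[W]) = (19 - 22.5) / 8.3964 = -0.4168.
        Two-sided p = 2*Phi(z) = 0.676793.
Step 6: alpha = 0.1. fail to reject H0.

W+ = 26, W- = 19, W = min = 19, p = 0.676793, fail to reject H0.


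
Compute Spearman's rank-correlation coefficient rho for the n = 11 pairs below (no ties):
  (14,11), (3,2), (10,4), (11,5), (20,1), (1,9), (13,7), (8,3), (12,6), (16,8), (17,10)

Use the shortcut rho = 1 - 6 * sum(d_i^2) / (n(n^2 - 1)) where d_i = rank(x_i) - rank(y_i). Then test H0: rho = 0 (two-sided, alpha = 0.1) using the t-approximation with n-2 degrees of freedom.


Step 1: Rank x and y separately (midranks; no ties here).
rank(x): 14->8, 3->2, 10->4, 11->5, 20->11, 1->1, 13->7, 8->3, 12->6, 16->9, 17->10
rank(y): 11->11, 2->2, 4->4, 5->5, 1->1, 9->9, 7->7, 3->3, 6->6, 8->8, 10->10
Step 2: d_i = R_x(i) - R_y(i); compute d_i^2.
  (8-11)^2=9, (2-2)^2=0, (4-4)^2=0, (5-5)^2=0, (11-1)^2=100, (1-9)^2=64, (7-7)^2=0, (3-3)^2=0, (6-6)^2=0, (9-8)^2=1, (10-10)^2=0
sum(d^2) = 174.
Step 3: rho = 1 - 6*174 / (11*(11^2 - 1)) = 1 - 1044/1320 = 0.209091.
Step 4: Under H0, t = rho * sqrt((n-2)/(1-rho^2)) = 0.6415 ~ t(9).
Step 5: Two-sided p-value from the t-distribution with 9 df = 0.537221.
Step 6: alpha = 0.1. fail to reject H0.

rho = 0.2091, p = 0.537221, fail to reject H0 at alpha = 0.1.


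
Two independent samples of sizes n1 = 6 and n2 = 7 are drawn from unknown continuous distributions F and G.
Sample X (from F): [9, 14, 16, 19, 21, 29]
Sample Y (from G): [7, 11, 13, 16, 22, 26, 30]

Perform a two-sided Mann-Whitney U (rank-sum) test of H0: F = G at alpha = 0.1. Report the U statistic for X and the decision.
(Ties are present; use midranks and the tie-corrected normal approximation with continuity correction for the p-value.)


Step 1: Combine and sort all 13 observations; assign midranks.
sorted (value, group): (7,Y), (9,X), (11,Y), (13,Y), (14,X), (16,X), (16,Y), (19,X), (21,X), (22,Y), (26,Y), (29,X), (30,Y)
ranks: 7->1, 9->2, 11->3, 13->4, 14->5, 16->6.5, 16->6.5, 19->8, 21->9, 22->10, 26->11, 29->12, 30->13
Step 2: Rank sum for X: R1 = 2 + 5 + 6.5 + 8 + 9 + 12 = 42.5.
Step 3: U_X = R1 - n1(n1+1)/2 = 42.5 - 6*7/2 = 42.5 - 21 = 21.5.
       U_Y = n1*n2 - U_X = 42 - 21.5 = 20.5.
Step 4: Ties are present, so use the tie-corrected normal approximation (with continuity correction) for the p-value.
Step 5: p-value = 1.000000; compare to alpha = 0.1. fail to reject H0.

U_X = 21.5, p = 1.000000, fail to reject H0 at alpha = 0.1.


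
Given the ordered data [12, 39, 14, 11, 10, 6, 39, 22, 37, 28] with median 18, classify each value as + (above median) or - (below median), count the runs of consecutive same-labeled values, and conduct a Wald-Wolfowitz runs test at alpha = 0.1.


Step 1: Compute median = 18; label A = above, B = below.
Labels in order: BABBBBAAAA  (n_A = 5, n_B = 5)
Step 2: Count runs R = 4.
Step 3: Under H0 (random ordering), E[R] = 2*n_A*n_B/(n_A+n_B) + 1 = 2*5*5/10 + 1 = 6.0000.
        Var[R] = 2*n_A*n_B*(2*n_A*n_B - n_A - n_B) / ((n_A+n_B)^2 * (n_A+n_B-1)) = 2000/900 = 2.2222.
        SD[R] = 1.4907.
Step 4: Continuity-corrected z = (R + 0.5 - E[R]) / SD[R] = (4 + 0.5 - 6.0000) / 1.4907 = -1.0062.
Step 5: Two-sided p-value via normal approximation = 2*(1 - Phi(|z|)) = 0.314305.
Step 6: alpha = 0.1. fail to reject H0.

R = 4, z = -1.0062, p = 0.314305, fail to reject H0.


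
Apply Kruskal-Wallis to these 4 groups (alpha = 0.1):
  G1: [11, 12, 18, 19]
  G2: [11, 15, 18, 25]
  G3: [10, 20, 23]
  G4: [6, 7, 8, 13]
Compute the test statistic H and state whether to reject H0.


Step 1: Combine all N = 15 observations and assign midranks.
sorted (value, group, rank): (6,G4,1), (7,G4,2), (8,G4,3), (10,G3,4), (11,G1,5.5), (11,G2,5.5), (12,G1,7), (13,G4,8), (15,G2,9), (18,G1,10.5), (18,G2,10.5), (19,G1,12), (20,G3,13), (23,G3,14), (25,G2,15)
Step 2: Sum ranks within each group.
R_1 = 35 (n_1 = 4)
R_2 = 40 (n_2 = 4)
R_3 = 31 (n_3 = 3)
R_4 = 14 (n_4 = 4)
Step 3: H = 12/(N(N+1)) * sum(R_i^2/n_i) - 3(N+1)
     = 12/(15*16) * (35^2/4 + 40^2/4 + 31^2/3 + 14^2/4) - 3*16
     = 0.050000 * 1075.58 - 48
     = 5.779167.
Step 4: Ties present; correction factor C = 1 - 12/(15^3 - 15) = 0.996429. Corrected H = 5.779167 / 0.996429 = 5.799881.
Step 5: Under H0, H ~ chi^2(3); p-value = 0.121763.
Step 6: alpha = 0.1. fail to reject H0.

H = 5.7999, df = 3, p = 0.121763, fail to reject H0.


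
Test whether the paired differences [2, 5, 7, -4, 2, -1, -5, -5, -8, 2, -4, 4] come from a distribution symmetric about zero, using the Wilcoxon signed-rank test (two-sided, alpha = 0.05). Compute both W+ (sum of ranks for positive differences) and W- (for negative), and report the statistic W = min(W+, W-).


Step 1: Drop any zero differences (none here) and take |d_i|.
|d| = [2, 5, 7, 4, 2, 1, 5, 5, 8, 2, 4, 4]
Step 2: Midrank |d_i| (ties get averaged ranks).
ranks: |2|->3, |5|->9, |7|->11, |4|->6, |2|->3, |1|->1, |5|->9, |5|->9, |8|->12, |2|->3, |4|->6, |4|->6
Step 3: Attach original signs; sum ranks with positive sign and with negative sign.
W+ = 3 + 9 + 11 + 3 + 3 + 6 = 35
W- = 6 + 1 + 9 + 9 + 12 + 6 = 43
(Check: W+ + W- = 78 should equal n(n+1)/2 = 78.)
Step 4: Test statistic W = min(W+, W-) = 35.
Step 5: Ties in |d|, so use the tie-corrected normal approximation.
        E[W] = n(n+1)/4 = 12*13/4 = 39.
        Tie groups: |d|=2 (t=3), |d|=4 (t=3), |d|=5 (t=3); sum(t^3 - t) = 72.
        Var[W] = n(n+1)(2n+1)/24 - sum(t^3-t)/48 = 3900/24 - 72/48 = 161.
        z = (W - E[W]) / sqrt(Var[W]) = (35 - 39) / 12.6886 = -0.3152.
        Two-sided p = 2*Phi(z) = 0.752576.
Step 6: alpha = 0.05. fail to reject H0.

W+ = 35, W- = 43, W = min = 35, p = 0.752576, fail to reject H0.


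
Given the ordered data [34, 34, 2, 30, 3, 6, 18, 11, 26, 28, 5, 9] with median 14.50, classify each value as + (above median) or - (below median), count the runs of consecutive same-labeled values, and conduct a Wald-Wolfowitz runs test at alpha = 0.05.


Step 1: Compute median = 14.50; label A = above, B = below.
Labels in order: AABABBABAABB  (n_A = 6, n_B = 6)
Step 2: Count runs R = 8.
Step 3: Under H0 (random ordering), E[R] = 2*n_A*n_B/(n_A+n_B) + 1 = 2*6*6/12 + 1 = 7.0000.
        Var[R] = 2*n_A*n_B*(2*n_A*n_B - n_A - n_B) / ((n_A+n_B)^2 * (n_A+n_B-1)) = 4320/1584 = 2.7273.
        SD[R] = 1.6514.
Step 4: Continuity-corrected z = (R - 0.5 - E[R]) / SD[R] = (8 - 0.5 - 7.0000) / 1.6514 = 0.3028.
Step 5: Two-sided p-value via normal approximation = 2*(1 - Phi(|z|)) = 0.762069.
Step 6: alpha = 0.05. fail to reject H0.

R = 8, z = 0.3028, p = 0.762069, fail to reject H0.


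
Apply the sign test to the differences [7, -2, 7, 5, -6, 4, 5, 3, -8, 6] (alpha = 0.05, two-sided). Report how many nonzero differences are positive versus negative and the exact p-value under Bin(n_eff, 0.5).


Step 1: Discard zero differences. Original n = 10; n_eff = number of nonzero differences = 10.
Nonzero differences (with sign): +7, -2, +7, +5, -6, +4, +5, +3, -8, +6
Step 2: Count signs: positive = 7, negative = 3.
Step 3: Under H0: P(positive) = 0.5, so the number of positives S ~ Bin(10, 0.5).
Step 4: Two-sided exact p-value = sum of Bin(10,0.5) probabilities at or below the observed probability = 0.343750.
Step 5: alpha = 0.05. fail to reject H0.

n_eff = 10, pos = 7, neg = 3, p = 0.343750, fail to reject H0.


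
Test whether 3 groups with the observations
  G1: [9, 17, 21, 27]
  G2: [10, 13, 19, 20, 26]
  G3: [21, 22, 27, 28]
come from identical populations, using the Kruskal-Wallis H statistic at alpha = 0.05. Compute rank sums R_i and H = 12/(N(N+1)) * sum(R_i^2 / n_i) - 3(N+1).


Step 1: Combine all N = 13 observations and assign midranks.
sorted (value, group, rank): (9,G1,1), (10,G2,2), (13,G2,3), (17,G1,4), (19,G2,5), (20,G2,6), (21,G1,7.5), (21,G3,7.5), (22,G3,9), (26,G2,10), (27,G1,11.5), (27,G3,11.5), (28,G3,13)
Step 2: Sum ranks within each group.
R_1 = 24 (n_1 = 4)
R_2 = 26 (n_2 = 5)
R_3 = 41 (n_3 = 4)
Step 3: H = 12/(N(N+1)) * sum(R_i^2/n_i) - 3(N+1)
     = 12/(13*14) * (24^2/4 + 26^2/5 + 41^2/4) - 3*14
     = 0.065934 * 699.45 - 42
     = 4.117582.
Step 4: Ties present; correction factor C = 1 - 12/(13^3 - 13) = 0.994505. Corrected H = 4.117582 / 0.994505 = 4.140331.
Step 5: Under H0, H ~ chi^2(2); p-value = 0.126165.
Step 6: alpha = 0.05. fail to reject H0.

H = 4.1403, df = 2, p = 0.126165, fail to reject H0.


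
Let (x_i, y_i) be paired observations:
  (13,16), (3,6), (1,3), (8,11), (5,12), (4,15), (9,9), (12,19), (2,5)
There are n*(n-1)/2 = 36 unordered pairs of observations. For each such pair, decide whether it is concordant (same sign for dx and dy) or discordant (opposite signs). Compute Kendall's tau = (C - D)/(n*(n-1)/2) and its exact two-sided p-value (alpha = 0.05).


Step 1: Enumerate the 36 unordered pairs (i,j) with i<j and classify each by sign(x_j-x_i) * sign(y_j-y_i).
  (1,2):dx=-10,dy=-10->C; (1,3):dx=-12,dy=-13->C; (1,4):dx=-5,dy=-5->C; (1,5):dx=-8,dy=-4->C
  (1,6):dx=-9,dy=-1->C; (1,7):dx=-4,dy=-7->C; (1,8):dx=-1,dy=+3->D; (1,9):dx=-11,dy=-11->C
  (2,3):dx=-2,dy=-3->C; (2,4):dx=+5,dy=+5->C; (2,5):dx=+2,dy=+6->C; (2,6):dx=+1,dy=+9->C
  (2,7):dx=+6,dy=+3->C; (2,8):dx=+9,dy=+13->C; (2,9):dx=-1,dy=-1->C; (3,4):dx=+7,dy=+8->C
  (3,5):dx=+4,dy=+9->C; (3,6):dx=+3,dy=+12->C; (3,7):dx=+8,dy=+6->C; (3,8):dx=+11,dy=+16->C
  (3,9):dx=+1,dy=+2->C; (4,5):dx=-3,dy=+1->D; (4,6):dx=-4,dy=+4->D; (4,7):dx=+1,dy=-2->D
  (4,8):dx=+4,dy=+8->C; (4,9):dx=-6,dy=-6->C; (5,6):dx=-1,dy=+3->D; (5,7):dx=+4,dy=-3->D
  (5,8):dx=+7,dy=+7->C; (5,9):dx=-3,dy=-7->C; (6,7):dx=+5,dy=-6->D; (6,8):dx=+8,dy=+4->C
  (6,9):dx=-2,dy=-10->C; (7,8):dx=+3,dy=+10->C; (7,9):dx=-7,dy=-4->C; (8,9):dx=-10,dy=-14->C
Step 2: C = 29, D = 7, total pairs = 36.
Step 3: tau = (C - D)/(n(n-1)/2) = (29 - 7)/36 = 0.611111.
Step 4: Exact two-sided p-value (enumerate n! = 362880 permutations of y under H0): p = 0.024741.
Step 5: alpha = 0.05. reject H0.

tau_b = 0.6111 (C=29, D=7), p = 0.024741, reject H0.


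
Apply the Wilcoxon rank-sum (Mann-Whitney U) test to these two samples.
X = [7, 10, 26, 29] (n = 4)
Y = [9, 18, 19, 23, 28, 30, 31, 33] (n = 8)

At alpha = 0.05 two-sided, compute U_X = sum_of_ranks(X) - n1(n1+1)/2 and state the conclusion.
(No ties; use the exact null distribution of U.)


Step 1: Combine and sort all 12 observations; assign midranks.
sorted (value, group): (7,X), (9,Y), (10,X), (18,Y), (19,Y), (23,Y), (26,X), (28,Y), (29,X), (30,Y), (31,Y), (33,Y)
ranks: 7->1, 9->2, 10->3, 18->4, 19->5, 23->6, 26->7, 28->8, 29->9, 30->10, 31->11, 33->12
Step 2: Rank sum for X: R1 = 1 + 3 + 7 + 9 = 20.
Step 3: U_X = R1 - n1(n1+1)/2 = 20 - 4*5/2 = 20 - 10 = 10.
       U_Y = n1*n2 - U_X = 32 - 10 = 22.
Step 4: No ties, so the exact null distribution of U (based on enumerating the C(12,4) = 495 equally likely rank assignments) gives the two-sided p-value.
Step 5: p-value = 0.367677; compare to alpha = 0.05. fail to reject H0.

U_X = 10, p = 0.367677, fail to reject H0 at alpha = 0.05.
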